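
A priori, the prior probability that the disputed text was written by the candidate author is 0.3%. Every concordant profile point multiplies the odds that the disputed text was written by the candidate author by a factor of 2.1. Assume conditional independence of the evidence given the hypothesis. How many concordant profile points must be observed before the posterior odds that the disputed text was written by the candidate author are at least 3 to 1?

10

Prior odds: 0.003 ÷ 0.997 = 3/997.
Likelihood ratio per concordant profile point = 2.1.
Target odds = 3.
Require 2.1ⁿ ≥ 3 ÷ (3/997) = 997.
2.1⁹ ≈794.28 falls short of 997 but 2.1¹⁰ ≈1667.99 reaches it, so n = 10.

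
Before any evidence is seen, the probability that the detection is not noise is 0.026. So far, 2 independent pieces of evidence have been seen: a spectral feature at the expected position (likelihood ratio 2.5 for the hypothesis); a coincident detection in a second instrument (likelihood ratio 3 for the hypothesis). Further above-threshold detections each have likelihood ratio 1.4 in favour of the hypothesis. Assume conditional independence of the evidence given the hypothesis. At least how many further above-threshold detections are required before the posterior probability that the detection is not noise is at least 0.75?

9

Prior odds = 0.026/0.974 = 13/487.
Combined Bayes factor of the evidence already in hand = 2.5 × 3 = 7.5.
Odds after that evidence = (13/487) × 7.5 = 195/974.
Target odds = 0.75/0.25 = 3.
Need 1.4ⁿ ≥ 3 ÷ (195/974) = 974/65.
1.4⁸ = 5764801/390625 falls short of 974/65 but 1.4⁹ = 40353607/1953125 reaches it, so n = 9.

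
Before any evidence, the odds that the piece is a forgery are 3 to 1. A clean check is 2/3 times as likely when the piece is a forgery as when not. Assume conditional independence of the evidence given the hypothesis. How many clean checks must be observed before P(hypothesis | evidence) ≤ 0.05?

10

Prior odds = 3.
Likelihood ratio per clean check = 2/3.
Target odds: 0.05 ÷ 0.95 = 1/19.
Require (2/3)ⁿ ≤ 1/19 ÷ 3 = 1/57.
(2/3)⁹ = 512/19683 is still above 1/57 but (2/3)¹⁰ = 1024/59049 is at or below it, so n = 10.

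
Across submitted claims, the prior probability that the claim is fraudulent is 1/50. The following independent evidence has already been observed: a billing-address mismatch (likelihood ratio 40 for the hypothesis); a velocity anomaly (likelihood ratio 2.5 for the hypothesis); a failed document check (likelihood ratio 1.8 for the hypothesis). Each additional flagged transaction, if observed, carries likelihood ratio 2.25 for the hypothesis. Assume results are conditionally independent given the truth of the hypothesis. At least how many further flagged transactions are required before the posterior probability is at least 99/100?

5

Prior odds = 0.02/0.98 = 1/49.
Combined Bayes factor of the evidence already in hand = 40 × 2.5 × 1.8 = 180.
Odds after that evidence = (1/49) × 180 = 180/49.
Target odds = 0.99/0.01 = 99.
Need 2.25ⁿ ≥ 99 ÷ (180/49) = 26.95.
2.25⁴ = 25.62890625 falls short of 26.95 but 2.25⁵ = 59049/1024 reaches it, so n = 5.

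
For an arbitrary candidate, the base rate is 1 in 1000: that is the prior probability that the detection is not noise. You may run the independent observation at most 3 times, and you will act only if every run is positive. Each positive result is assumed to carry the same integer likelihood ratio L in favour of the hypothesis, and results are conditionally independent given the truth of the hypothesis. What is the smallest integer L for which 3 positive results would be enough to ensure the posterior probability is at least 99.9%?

Prior odds = 0.001/0.999 = 1/999.
Target odds = 0.999/0.001 = 999.
Need L³ ≥ 999 ÷ (1/999) = 998001.
99³ = 970299 < 998001 ≤ 1000000 = 100³, so L = 100.

100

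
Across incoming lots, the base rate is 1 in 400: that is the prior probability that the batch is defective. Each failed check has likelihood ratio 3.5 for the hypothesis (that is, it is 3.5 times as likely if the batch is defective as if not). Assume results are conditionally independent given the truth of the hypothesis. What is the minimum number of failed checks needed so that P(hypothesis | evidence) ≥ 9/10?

Prior odds: 0.0025 ÷ 0.9975 = 1/399.
Likelihood ratio per failed check = 3.5.
Target odds: 0.9 ÷ 0.1 = 9.
Require 3.5ⁿ ≥ 9 ÷ (1/399) = 3591.
3.5⁶ = 1838.265625 falls short of 3591 but 3.5⁷ = 823543/128 reaches it, so n = 7.

7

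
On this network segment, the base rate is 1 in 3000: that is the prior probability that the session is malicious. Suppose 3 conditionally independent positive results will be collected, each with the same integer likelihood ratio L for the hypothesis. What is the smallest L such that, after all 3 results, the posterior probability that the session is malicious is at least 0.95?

Prior odds = (1/3000)/(2999/3000) = 1/2999.
Target odds = 0.95/0.05 = 19.
Need L³ ≥ 19 ÷ (1/2999) = 56981.
38³ = 54872 < 56981 ≤ 59319 = 39³, so L = 39.

39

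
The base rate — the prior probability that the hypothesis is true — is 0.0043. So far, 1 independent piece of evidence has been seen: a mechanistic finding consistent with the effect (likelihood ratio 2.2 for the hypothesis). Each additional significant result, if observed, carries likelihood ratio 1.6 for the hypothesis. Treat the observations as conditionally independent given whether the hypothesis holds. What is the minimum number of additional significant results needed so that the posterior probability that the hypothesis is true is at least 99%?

Prior odds = 0.0043/0.9957 = 43/9957.
Bayes factor of the evidence already in hand = 2.2.
Odds after that evidence = (43/9957) × 2.2 = 473/49785.
Target odds = 0.99/0.01 = 99.
Need 1.6ⁿ ≥ 99 ÷ (473/49785) = 448065/43.
1.6¹⁹ ≈7555.79 falls short of 448065/43 but 1.6²⁰ ≈12089.3 reaches it, so n = 20.

20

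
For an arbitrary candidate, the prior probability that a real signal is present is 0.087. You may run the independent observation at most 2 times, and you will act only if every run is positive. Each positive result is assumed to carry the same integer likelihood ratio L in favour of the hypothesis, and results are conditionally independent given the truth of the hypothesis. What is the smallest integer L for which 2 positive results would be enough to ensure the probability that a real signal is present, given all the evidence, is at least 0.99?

Prior odds = 0.087/0.913 = 87/913.
Target odds = 0.99/0.01 = 99.
Need L² ≥ 99 ÷ (87/913) = 30129/29.
32² = 1024 < 30129/29 ≤ 1089 = 33², so L = 33.

33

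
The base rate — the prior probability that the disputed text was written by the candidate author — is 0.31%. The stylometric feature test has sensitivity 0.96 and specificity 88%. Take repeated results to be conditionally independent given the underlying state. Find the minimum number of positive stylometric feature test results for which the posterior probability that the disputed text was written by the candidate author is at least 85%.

Prior odds: 0.0031 ÷ 0.9969 = 31/9969.
False-positive rate = 1 − 0.88 = 0.12; likelihood ratio of a positive = 0.96/0.12 = 8.
Target posterior odds = 0.85/0.15 = 17/3.
Need (31/9969) × 8ⁿ ≥ 17/3, i.e. 8ⁿ ≥ 56491/31.
8³ = 512 falls short of 56491/31 but 8⁴ = 4096 reaches it, so n = 4.

4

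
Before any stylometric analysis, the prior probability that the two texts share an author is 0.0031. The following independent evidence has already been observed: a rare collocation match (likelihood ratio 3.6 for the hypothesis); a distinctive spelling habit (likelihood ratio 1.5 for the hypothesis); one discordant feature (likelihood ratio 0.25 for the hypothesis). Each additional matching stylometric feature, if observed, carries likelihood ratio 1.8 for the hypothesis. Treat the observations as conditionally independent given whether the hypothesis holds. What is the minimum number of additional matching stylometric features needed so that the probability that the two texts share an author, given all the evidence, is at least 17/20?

13

Prior odds = 0.0031/0.9969 = 31/9969.
Combined Bayes factor of the evidence already in hand = 3.6 × 1.5 × 0.25 = 1.35.
Odds after that evidence = (31/9969) × 1.35 = 279/66460.
Target odds = 0.85/0.15 = 17/3.
Need 1.8ⁿ ≥ 17/3 ÷ (279/66460) = 1129820/837.
1.8¹² ≈1156.83 falls short of 1129820/837 but 1.8¹³ ≈2082.3 reaches it, so n = 13.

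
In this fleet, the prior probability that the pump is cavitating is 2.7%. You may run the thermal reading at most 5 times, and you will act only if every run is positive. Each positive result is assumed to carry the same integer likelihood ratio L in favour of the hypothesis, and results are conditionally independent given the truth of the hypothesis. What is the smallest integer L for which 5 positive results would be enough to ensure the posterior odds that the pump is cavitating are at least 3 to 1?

Prior odds = 0.027/0.973 = 27/973.
Target odds = 3.
Need L⁵ ≥ 3 ÷ (27/973) = 973/9.
2⁵ = 32 < 973/9 ≤ 243 = 3⁵, so L = 3.

3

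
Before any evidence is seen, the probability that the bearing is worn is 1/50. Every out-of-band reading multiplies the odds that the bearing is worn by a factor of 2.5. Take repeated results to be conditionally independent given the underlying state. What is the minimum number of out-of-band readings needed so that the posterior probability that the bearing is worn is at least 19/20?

Prior odds: 0.02 ÷ 0.98 = 1/49.
Likelihood ratio per out-of-band reading = 2.5.
Target odds: 0.95 ÷ 0.05 = 19.
Need (1/49) × 2.5ⁿ ≥ 19, i.e. 2.5ⁿ ≥ 931.
2.5⁷ = 610.3515625 falls short of 931 but 2.5⁸ = 390625/256 reaches it, so n = 8.

8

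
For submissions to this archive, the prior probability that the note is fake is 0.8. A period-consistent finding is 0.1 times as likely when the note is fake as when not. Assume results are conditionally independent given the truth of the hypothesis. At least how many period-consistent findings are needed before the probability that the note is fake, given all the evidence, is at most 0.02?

3

Prior odds: 0.8 ÷ 0.2 = 4.
Likelihood ratio per period-consistent finding = 0.1.
Target odds: 0.02 ÷ 0.98 = 1/49.
Need 4 × 0.1ⁿ ≤ 1/49, i.e. 0.1ⁿ ≤ 1/196.
0.1² = 0.01 is still above 1/196 but 0.1³ = 0.001 is at or below it, so n = 3.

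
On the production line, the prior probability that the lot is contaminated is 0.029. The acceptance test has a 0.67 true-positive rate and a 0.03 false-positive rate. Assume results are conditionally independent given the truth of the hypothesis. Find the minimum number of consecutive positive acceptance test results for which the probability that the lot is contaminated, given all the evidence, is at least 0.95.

Prior odds: 0.029 ÷ 0.971 = 29/971.
Likelihood ratio of a positive result = 0.67/0.03 = 67/3.
Target posterior odds = 0.95/0.05 = 19.
Need (29/971) × (67/3)ⁿ ≥ 19, i.e. (67/3)ⁿ ≥ 18449/29.
(67/3)² = 4489/9 falls short of 18449/29 but (67/3)³ = 300763/27 reaches it, so n = 3.

3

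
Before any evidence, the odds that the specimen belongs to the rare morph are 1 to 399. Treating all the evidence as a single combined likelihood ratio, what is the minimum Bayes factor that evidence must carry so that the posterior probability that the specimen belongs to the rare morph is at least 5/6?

Prior odds = 1/399.
Target odds = (5/6)/(1/6) = 5.
Required Bayes factor = 5 ÷ (1/399) = 1995.

1995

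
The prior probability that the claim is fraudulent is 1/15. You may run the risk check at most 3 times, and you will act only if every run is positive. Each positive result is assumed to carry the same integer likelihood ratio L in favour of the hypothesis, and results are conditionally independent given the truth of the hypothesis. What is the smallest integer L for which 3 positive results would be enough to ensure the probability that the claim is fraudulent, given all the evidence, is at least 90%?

Prior odds = (1/15)/(14/15) = 1/14.
Target odds = 0.9/0.1 = 9.
Need L³ ≥ 9 ÷ (1/14) = 126.
5³ = 125 < 126 ≤ 216 = 6³, so L = 6.

6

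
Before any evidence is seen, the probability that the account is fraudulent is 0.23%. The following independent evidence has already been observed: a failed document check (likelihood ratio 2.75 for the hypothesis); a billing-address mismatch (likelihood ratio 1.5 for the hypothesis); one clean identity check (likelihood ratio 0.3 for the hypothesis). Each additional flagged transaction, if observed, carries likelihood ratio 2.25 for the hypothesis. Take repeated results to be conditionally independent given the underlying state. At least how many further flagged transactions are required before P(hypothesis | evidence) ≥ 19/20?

Prior odds = 0.0023/0.9977 = 23/9977.
Combined Bayes factor of the evidence already in hand = 2.75 × 1.5 × 0.3 = 1.2375.
Odds after that evidence = (23/9977) × 1.2375 = 207/72560.
Target odds = 0.95/0.05 = 19.
Need 2.25ⁿ ≥ 19 ÷ (207/72560) = 1378640/207.
2.25¹⁰ ≈3325.26 falls short of 1378640/207 but 2.25¹¹ ≈7481.83 reaches it, so n = 11.

11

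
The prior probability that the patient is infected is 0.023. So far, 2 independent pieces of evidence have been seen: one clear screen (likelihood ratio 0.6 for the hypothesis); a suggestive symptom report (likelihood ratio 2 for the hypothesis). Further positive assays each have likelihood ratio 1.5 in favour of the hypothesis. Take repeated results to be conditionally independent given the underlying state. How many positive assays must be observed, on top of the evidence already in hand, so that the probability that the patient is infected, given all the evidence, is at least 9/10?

15

Prior odds = 0.023/0.977 = 23/977.
Combined Bayes factor of the evidence already in hand = 0.6 × 2 = 1.2.
Odds after that evidence = (23/977) × 1.2 = 138/4885.
Target odds = 0.9/0.1 = 9.
Need 1.5ⁿ ≥ 9 ÷ (138/4885) = 14655/46.
1.5¹⁴ = 4782969/16384 falls short of 14655/46 but 1.5¹⁵ = 14348907/32768 reaches it, so n = 15.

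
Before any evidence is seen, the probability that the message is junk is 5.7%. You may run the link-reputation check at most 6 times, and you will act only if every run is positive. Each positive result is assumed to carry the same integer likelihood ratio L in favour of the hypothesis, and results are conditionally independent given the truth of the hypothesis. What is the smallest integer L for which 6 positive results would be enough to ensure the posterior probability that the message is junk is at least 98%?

4

Prior odds = 0.057/0.943 = 57/943.
Target odds = 0.98/0.02 = 49.
Need L⁶ ≥ 49 ÷ (57/943) = 46207/57.
3⁶ = 729 < 46207/57 ≤ 4096 = 4⁶, so L = 4.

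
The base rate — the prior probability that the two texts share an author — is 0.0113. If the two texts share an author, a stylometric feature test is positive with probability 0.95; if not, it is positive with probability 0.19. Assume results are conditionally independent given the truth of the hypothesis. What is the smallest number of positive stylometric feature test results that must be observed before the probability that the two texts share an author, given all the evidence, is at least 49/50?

6

Prior odds: 0.0113 ÷ 0.9887 = 113/9887.
Likelihood ratio of a positive = 0.95/0.19 = 5.
Target odds: 0.98 ÷ 0.02 = 49.
Require 5ⁿ ≥ 49 ÷ (113/9887) = 484463/113.
5⁵ = 3125 falls short of 484463/113 but 5⁶ = 15625 reaches it, so n = 6.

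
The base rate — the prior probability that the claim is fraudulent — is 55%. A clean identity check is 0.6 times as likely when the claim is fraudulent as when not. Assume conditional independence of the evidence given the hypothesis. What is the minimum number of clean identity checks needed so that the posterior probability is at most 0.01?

Prior odds = 0.55/0.45 = 11/9.
Likelihood ratio per clean identity check = 0.6.
Target posterior odds = 0.01/0.99 = 1/99.
Require 0.6ⁿ ≤ 1/99 ÷ (11/9) = 1/121.
0.6⁹ = 19683/1953125 is still above 1/121 but 0.6¹⁰ = 59049/9765625 is at or below it, so n = 10.

10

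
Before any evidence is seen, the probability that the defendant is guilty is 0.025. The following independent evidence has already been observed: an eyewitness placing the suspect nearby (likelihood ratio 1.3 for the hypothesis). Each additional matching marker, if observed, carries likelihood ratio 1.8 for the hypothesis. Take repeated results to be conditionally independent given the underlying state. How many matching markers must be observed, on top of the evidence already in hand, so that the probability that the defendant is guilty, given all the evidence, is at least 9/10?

10

Prior odds = 0.025/0.975 = 1/39.
Bayes factor of the evidence already in hand = 1.3.
Odds after that evidence = (1/39) × 1.3 = 1/30.
Target odds = 0.9/0.1 = 9.
Need 1.8ⁿ ≥ 9 ÷ (1/30) = 270.
1.8⁹ = 387420489/1953125 falls short of 270 but 1.8¹⁰ ≈357.047 reaches it, so n = 10.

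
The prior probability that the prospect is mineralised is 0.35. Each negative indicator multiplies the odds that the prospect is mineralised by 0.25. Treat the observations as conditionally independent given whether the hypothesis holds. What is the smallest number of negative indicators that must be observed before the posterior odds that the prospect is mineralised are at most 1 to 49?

Prior odds: 0.35 ÷ 0.65 = 7/13.
Likelihood ratio per negative indicator = 0.25.
Target odds = 1/49.
Need (7/13) × 0.25ⁿ ≤ 1/49, i.e. 0.25ⁿ ≤ 13/343.
0.25² = 0.0625 is still above 13/343 but 0.25³ = 0.015625 is at or below it, so n = 3.

3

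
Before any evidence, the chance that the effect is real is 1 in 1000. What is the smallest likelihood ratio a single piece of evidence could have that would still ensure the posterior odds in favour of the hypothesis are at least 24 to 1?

23976

Prior odds = 0.001/0.999 = 1/999.
Target odds = 24.
Required Bayes factor = 24 ÷ (1/999) = 23976.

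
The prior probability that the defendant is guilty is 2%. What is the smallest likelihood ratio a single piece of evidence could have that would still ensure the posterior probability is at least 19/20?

Prior odds = 0.02/0.98 = 1/49.
Target odds = 0.95/0.05 = 19.
Required Bayes factor = 19 ÷ (1/49) = 931.

931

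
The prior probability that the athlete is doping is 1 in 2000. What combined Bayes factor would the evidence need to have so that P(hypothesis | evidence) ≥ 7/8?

Prior odds = 0.0005/0.9995 = 1/1999.
Target odds = 0.875/0.125 = 7.
Required Bayes factor = 7 ÷ (1/1999) = 13993.

13993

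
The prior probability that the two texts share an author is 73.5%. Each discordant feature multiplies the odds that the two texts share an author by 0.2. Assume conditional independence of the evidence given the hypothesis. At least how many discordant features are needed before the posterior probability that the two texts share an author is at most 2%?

4

Prior odds: 0.735 ÷ 0.265 = 147/53.
Likelihood ratio per discordant feature = 0.2.
Target odds: 0.02 ÷ 0.98 = 1/49.
Require 0.2ⁿ ≤ 1/49 ÷ (147/53) = 53/7203.
0.2³ = 0.008 is still above 53/7203 but 0.2⁴ = 0.0016 is at or below it, so n = 4.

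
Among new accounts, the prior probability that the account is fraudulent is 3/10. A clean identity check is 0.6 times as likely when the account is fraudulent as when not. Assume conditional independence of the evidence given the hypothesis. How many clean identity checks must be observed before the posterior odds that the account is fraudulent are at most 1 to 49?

6

Prior odds: 0.3 ÷ 0.7 = 3/7.
Likelihood ratio per clean identity check = 0.6.
Target odds = 1/49.
Require 0.6ⁿ ≤ 1/49 ÷ (3/7) = 1/21.
0.6⁵ = 0.07776 is still above 1/21 but 0.6⁶ = 729/15625 is at or below it, so n = 6.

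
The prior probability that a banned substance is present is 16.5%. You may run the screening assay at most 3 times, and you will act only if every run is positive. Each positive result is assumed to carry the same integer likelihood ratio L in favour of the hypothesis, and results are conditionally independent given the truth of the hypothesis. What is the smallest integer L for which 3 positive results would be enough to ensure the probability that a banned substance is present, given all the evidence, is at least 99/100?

Prior odds = 0.165/0.835 = 33/167.
Target odds = 0.99/0.01 = 99.
Need L³ ≥ 99 ÷ (33/167) = 501.
7³ = 343 < 501 ≤ 512 = 8³, so L = 8.

8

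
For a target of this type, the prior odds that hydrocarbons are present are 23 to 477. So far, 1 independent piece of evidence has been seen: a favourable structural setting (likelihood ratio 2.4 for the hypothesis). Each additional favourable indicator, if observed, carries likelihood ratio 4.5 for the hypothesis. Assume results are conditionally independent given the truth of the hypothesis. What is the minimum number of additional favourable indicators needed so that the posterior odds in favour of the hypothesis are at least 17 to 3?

Prior odds = 23/477.
Bayes factor of the evidence already in hand = 2.4.
Odds after that evidence = (23/477) × 2.4 = 92/795.
Target odds = 17/3.
Need 4.5ⁿ ≥ 17/3 ÷ (92/795) = 4505/92.
4.5² = 20.25 falls short of 4505/92 but 4.5³ = 91.125 reaches it, so n = 3.

3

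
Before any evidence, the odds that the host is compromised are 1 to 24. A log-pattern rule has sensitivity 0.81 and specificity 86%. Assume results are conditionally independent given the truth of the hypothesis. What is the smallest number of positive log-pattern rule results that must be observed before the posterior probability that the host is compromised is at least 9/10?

4

Prior odds = 1/24.
False-positive rate = 1 − 0.86 = 0.14; likelihood ratio of a positive = 0.81/0.14 = 81/14.
Target posterior odds = 0.9/0.1 = 9.
Need (1/24) × (81/14)ⁿ ≥ 9, i.e. (81/14)ⁿ ≥ 216.
(81/14)³ = 531441/2744 falls short of 216 but (81/14)⁴ = 43046721/38416 reaches it, so n = 4.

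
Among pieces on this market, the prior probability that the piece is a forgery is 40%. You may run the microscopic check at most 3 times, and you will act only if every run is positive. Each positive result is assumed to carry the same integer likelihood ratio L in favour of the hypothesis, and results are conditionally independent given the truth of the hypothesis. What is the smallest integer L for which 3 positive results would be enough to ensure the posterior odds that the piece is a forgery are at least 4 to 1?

2

Prior odds = 0.4/0.6 = 2/3.
Target odds = 4.
Need L³ ≥ 4 ÷ (2/3) = 6.
1³ = 1 < 6 ≤ 8 = 2³, so L = 2.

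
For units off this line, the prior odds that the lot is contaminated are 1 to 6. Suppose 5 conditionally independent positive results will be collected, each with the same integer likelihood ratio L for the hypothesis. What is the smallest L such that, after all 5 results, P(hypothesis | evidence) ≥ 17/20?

Prior odds = 1/6.
Target odds = 0.85/0.15 = 17/3.
Need L⁵ ≥ 17/3 ÷ (1/6) = 34.
2⁵ = 32 < 34 ≤ 243 = 3⁵, so L = 3.

3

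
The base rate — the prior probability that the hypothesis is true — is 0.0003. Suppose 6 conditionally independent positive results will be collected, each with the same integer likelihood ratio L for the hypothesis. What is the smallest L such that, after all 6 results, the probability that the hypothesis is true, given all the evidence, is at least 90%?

Prior odds = 0.0003/0.9997 = 3/9997.
Target odds = 0.9/0.1 = 9.
Need L⁶ ≥ 9 ÷ (3/9997) = 29991.
5⁶ = 15625 < 29991 ≤ 46656 = 6⁶, so L = 6.

6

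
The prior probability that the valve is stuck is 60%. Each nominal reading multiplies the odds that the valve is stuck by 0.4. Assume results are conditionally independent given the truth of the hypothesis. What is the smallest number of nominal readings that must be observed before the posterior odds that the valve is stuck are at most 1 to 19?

Prior odds = 0.6/0.4 = 1.5.
Likelihood ratio per nominal reading = 0.4.
Target odds = 1/19.
Need 1.5 × 0.4ⁿ ≤ 1/19, i.e. 0.4ⁿ ≤ 2/57.
0.4³ = 0.064 is still above 2/57 but 0.4⁴ = 0.0256 is at or below it, so n = 4.

4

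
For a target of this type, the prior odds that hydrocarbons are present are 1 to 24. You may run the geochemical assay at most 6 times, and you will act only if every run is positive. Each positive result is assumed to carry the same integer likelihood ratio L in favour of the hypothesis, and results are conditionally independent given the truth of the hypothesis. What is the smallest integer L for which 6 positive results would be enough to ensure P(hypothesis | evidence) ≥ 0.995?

Prior odds = 1/24.
Target odds = 0.995/0.005 = 199.
Need L⁶ ≥ 199 ÷ (1/24) = 4776.
4⁶ = 4096 < 4776 ≤ 15625 = 5⁶, so L = 5.

5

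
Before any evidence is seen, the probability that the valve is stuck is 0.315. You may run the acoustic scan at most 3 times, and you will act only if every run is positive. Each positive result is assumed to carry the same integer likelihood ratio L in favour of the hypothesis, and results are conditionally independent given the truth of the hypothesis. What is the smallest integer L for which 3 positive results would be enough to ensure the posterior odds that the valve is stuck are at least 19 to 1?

Prior odds = 0.315/0.685 = 63/137.
Target odds = 19.
Need L³ ≥ 19 ÷ (63/137) = 2603/63.
3³ = 27 < 2603/63 ≤ 64 = 4³, so L = 4.

4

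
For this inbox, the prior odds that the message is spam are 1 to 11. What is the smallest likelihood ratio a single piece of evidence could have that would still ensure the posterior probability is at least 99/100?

Prior odds = 1/11.
Target odds = 0.99/0.01 = 99.
Required Bayes factor = 99 ÷ (1/11) = 1089.

1089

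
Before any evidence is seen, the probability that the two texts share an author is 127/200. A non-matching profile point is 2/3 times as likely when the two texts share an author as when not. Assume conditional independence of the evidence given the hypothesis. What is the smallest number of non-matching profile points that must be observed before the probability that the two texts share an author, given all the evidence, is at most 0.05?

9

Prior odds = 0.635/0.365 = 127/73.
Likelihood ratio per non-matching profile point = 2/3.
Target posterior odds = 0.05/0.95 = 1/19.
Need (127/73) × (2/3)ⁿ ≤ 1/19, i.e. (2/3)ⁿ ≤ 73/2413.
(2/3)⁸ = 256/6561 is still above 73/2413 but (2/3)⁹ = 512/19683 is at or below it, so n = 9.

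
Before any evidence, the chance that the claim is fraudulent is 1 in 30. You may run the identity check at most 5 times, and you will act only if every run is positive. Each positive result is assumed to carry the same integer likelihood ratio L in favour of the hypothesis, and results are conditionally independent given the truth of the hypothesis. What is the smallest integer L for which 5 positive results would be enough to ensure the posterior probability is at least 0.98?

5

Prior odds = (1/30)/(29/30) = 1/29.
Target odds = 0.98/0.02 = 49.
Need L⁵ ≥ 49 ÷ (1/29) = 1421.
4⁵ = 1024 < 1421 ≤ 3125 = 5⁵, so L = 5.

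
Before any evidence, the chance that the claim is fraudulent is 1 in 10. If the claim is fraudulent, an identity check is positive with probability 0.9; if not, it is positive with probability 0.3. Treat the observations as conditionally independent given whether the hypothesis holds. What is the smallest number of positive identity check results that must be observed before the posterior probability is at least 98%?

Prior odds = 0.1/0.9 = 1/9.
Likelihood ratio of a positive = 0.9/0.3 = 3.
Target odds: 0.98 ÷ 0.02 = 49.
Require 3ⁿ ≥ 49 ÷ (1/9) = 441.
3⁵ = 243 falls short of 441 but 3⁶ = 729 reaches it, so n = 6.

6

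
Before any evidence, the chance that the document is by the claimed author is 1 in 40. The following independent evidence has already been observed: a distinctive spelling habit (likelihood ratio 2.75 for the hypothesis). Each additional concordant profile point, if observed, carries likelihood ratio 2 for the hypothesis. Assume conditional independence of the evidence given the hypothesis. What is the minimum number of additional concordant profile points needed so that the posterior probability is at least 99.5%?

Prior odds = 0.025/0.975 = 1/39.
Bayes factor of the evidence already in hand = 2.75.
Odds after that evidence = (1/39) × 2.75 = 11/156.
Target odds = 0.995/0.005 = 199.
Need 2ⁿ ≥ 199 ÷ (11/156) = 31044/11.
2¹¹ = 2048 falls short of 31044/11 but 2¹² = 4096 reaches it, so n = 12.

12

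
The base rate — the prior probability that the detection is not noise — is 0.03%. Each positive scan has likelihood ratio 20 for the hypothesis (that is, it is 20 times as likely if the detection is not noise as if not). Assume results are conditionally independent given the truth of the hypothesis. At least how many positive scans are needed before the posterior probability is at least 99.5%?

5

Prior odds: 0.0003 ÷ 0.9997 = 3/9997.
Likelihood ratio per positive scan = 20.
Target odds: 0.995 ÷ 0.005 = 199.
Require 20ⁿ ≥ 199 ÷ (3/9997) = 1989403/3.
20⁴ = 160000 falls short of 1989403/3 but 20⁵ = 3200000 reaches it, so n = 5.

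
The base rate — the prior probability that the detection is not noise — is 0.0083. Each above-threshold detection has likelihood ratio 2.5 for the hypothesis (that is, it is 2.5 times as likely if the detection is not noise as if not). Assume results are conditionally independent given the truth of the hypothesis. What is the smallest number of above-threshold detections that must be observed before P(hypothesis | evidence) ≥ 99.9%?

Prior odds: 0.0083 ÷ 0.9917 = 83/9917.
Likelihood ratio per above-threshold detection = 2.5.
Target odds: 0.999 ÷ 0.001 = 999.
Require 2.5ⁿ ≥ 999 ÷ (83/9917) = 9907083/83.
2.5¹² = 244140625/4096 falls short of 9907083/83 but 2.5¹³ ≈149012 reaches it, so n = 13.

13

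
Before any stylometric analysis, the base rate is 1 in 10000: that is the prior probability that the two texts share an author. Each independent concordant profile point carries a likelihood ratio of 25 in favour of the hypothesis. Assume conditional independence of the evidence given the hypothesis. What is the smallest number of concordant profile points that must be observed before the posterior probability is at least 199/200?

Prior odds: 0.0001 ÷ 0.9999 = 1/9999.
Likelihood ratio per concordant profile point = 25.
Target odds: 0.995 ÷ 0.005 = 199.
Require 25ⁿ ≥ 199 ÷ (1/9999) = 1989801.
25⁴ = 390625 falls short of 1989801 but 25⁵ = 9765625 reaches it, so n = 5.

5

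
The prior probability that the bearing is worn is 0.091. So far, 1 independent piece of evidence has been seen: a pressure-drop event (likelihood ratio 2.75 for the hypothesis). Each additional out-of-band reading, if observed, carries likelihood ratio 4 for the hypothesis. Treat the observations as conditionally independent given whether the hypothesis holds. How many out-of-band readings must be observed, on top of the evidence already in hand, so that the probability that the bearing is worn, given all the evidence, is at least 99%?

Prior odds = 0.091/0.909 = 91/909.
Bayes factor of the evidence already in hand = 2.75.
Odds after that evidence = (91/909) × 2.75 = 1001/3636.
Target odds = 0.99/0.01 = 99.
Need 4ⁿ ≥ 99 ÷ (1001/3636) = 32724/91.
4⁴ = 256 falls short of 32724/91 but 4⁵ = 1024 reaches it, so n = 5.

5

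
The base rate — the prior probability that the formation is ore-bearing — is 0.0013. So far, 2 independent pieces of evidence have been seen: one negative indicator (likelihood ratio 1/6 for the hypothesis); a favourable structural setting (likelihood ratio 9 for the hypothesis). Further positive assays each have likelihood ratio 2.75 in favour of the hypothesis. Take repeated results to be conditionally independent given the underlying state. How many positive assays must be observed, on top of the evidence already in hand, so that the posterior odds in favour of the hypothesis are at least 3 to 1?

8

Prior odds = 0.0013/0.9987 = 13/9987.
Combined Bayes factor of the evidence already in hand = (1/6) × 9 = 1.5.
Odds after that evidence = (13/9987) × 1.5 = 13/6658.
Target odds = 3.
Need 2.75ⁿ ≥ 3 ÷ (13/6658) = 19974/13.
2.75⁷ = 19487171/16384 falls short of 19974/13 but 2.75⁸ = 214358881/65536 reaches it, so n = 8.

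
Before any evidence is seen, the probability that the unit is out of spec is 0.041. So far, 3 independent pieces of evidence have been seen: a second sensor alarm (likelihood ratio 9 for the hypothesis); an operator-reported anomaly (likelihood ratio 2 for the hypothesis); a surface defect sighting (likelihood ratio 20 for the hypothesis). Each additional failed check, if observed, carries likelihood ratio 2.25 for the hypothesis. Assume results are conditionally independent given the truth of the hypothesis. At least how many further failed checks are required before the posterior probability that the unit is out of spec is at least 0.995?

Prior odds = 0.041/0.959 = 41/959.
Combined Bayes factor of the evidence already in hand = 9 × 2 × 20 = 360.
Odds after that evidence = (41/959) × 360 = 14760/959.
Target odds = 0.995/0.005 = 199.
Need 2.25ⁿ ≥ 199 ÷ (14760/959) = 190841/14760.
2.25³ = 11.390625 falls short of 190841/14760 but 2.25⁴ = 25.62890625 reaches it, so n = 4.

4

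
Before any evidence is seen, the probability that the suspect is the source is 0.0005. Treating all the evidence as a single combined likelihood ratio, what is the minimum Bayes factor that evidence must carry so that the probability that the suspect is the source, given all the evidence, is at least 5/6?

Prior odds = 0.0005/0.9995 = 1/1999.
Target odds = (5/6)/(1/6) = 5.
Required Bayes factor = 5 ÷ (1/1999) = 9995.

9995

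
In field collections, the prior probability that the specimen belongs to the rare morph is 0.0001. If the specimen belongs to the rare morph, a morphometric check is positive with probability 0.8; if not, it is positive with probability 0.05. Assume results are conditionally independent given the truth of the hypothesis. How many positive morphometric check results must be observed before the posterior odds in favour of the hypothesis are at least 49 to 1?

Prior odds = 0.0001/0.9999 = 1/9999.
Likelihood ratio of a positive = 0.8/0.05 = 16.
Target odds = 49.
Require 16ⁿ ≥ 49 ÷ (1/9999) = 489951.
16⁴ = 65536 falls short of 489951 but 16⁵ = 1048576 reaches it, so n = 5.

5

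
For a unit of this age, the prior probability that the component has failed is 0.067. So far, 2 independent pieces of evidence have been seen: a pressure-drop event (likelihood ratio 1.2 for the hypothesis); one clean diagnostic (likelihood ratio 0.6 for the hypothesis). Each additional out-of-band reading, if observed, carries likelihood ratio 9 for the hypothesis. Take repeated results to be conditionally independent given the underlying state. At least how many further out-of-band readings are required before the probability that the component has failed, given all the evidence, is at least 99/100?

4

Prior odds = 0.067/0.933 = 67/933.
Combined Bayes factor of the evidence already in hand = 1.2 × 0.6 = 0.72.
Odds after that evidence = (67/933) × 0.72 = 402/7775.
Target odds = 0.99/0.01 = 99.
Need 9ⁿ ≥ 99 ÷ (402/7775) = 256575/134.
9³ = 729 falls short of 256575/134 but 9⁴ = 6561 reaches it, so n = 4.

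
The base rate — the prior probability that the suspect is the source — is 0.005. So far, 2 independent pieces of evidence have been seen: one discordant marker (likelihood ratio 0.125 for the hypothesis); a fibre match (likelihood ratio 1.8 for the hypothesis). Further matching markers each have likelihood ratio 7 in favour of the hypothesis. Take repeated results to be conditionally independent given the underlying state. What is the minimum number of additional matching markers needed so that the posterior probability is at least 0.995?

Prior odds = 0.005/0.995 = 1/199.
Combined Bayes factor of the evidence already in hand = 0.125 × 1.8 = 0.225.
Odds after that evidence = (1/199) × 0.225 = 9/7960.
Target odds = 0.995/0.005 = 199.
Need 7ⁿ ≥ 199 ÷ (9/7960) = 1584040/9.
7⁶ = 117649 falls short of 1584040/9 but 7⁷ = 823543 reaches it, so n = 7.

7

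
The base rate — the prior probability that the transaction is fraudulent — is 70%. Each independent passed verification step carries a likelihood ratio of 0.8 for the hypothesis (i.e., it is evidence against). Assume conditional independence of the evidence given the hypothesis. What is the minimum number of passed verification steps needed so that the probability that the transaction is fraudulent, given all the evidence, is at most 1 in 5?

11

Prior odds: 0.7 ÷ 0.3 = 7/3.
Likelihood ratio per passed verification step = 0.8.
Target odds: 0.2 ÷ 0.8 = 0.25.
Require 0.8ⁿ ≤ 0.25 ÷ (7/3) = 3/28.
0.8¹⁰ = 1048576/9765625 is still above 3/28 but 0.8¹¹ = 4194304/48828125 is at or below it, so n = 11.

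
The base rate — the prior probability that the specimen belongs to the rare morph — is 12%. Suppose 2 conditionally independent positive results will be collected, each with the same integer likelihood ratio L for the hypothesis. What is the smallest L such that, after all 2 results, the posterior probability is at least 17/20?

7

Prior odds = 0.12/0.88 = 3/22.
Target odds = 0.85/0.15 = 17/3.
Need L² ≥ 17/3 ÷ (3/22) = 374/9.
6² = 36 < 374/9 ≤ 49 = 7², so L = 7.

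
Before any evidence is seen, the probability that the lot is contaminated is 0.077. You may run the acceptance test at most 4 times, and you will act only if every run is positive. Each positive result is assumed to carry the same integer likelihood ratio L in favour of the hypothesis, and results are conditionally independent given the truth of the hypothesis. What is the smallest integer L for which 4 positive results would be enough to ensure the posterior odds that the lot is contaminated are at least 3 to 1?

Prior odds = 0.077/0.923 = 77/923.
Target odds = 3.
Need L⁴ ≥ 3 ÷ (77/923) = 2769/77.
2⁴ = 16 < 2769/77 ≤ 81 = 3⁴, so L = 3.

3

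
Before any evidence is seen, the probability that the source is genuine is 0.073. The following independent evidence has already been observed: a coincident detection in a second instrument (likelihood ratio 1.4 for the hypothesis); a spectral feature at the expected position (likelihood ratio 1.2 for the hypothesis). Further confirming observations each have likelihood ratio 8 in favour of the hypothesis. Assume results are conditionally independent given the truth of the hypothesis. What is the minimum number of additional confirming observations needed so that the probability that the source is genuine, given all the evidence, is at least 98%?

3

Prior odds = 0.073/0.927 = 73/927.
Combined Bayes factor of the evidence already in hand = 1.4 × 1.2 = 1.68.
Odds after that evidence = (73/927) × 1.68 = 1022/7725.
Target odds = 0.98/0.02 = 49.
Need 8ⁿ ≥ 49 ÷ (1022/7725) = 54075/146.
8² = 64 falls short of 54075/146 but 8³ = 512 reaches it, so n = 3.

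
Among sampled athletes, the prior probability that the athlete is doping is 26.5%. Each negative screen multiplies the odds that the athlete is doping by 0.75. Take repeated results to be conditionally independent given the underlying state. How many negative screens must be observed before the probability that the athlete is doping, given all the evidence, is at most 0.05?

7

Prior odds: 0.265 ÷ 0.735 = 53/147.
Likelihood ratio per negative screen = 0.75.
Target posterior odds = 0.05/0.95 = 1/19.
Need (53/147) × 0.75ⁿ ≤ 1/19, i.e. 0.75ⁿ ≤ 147/1007.
0.75⁶ = 729/4096 is still above 147/1007 but 0.75⁷ = 2187/16384 is at or below it, so n = 7.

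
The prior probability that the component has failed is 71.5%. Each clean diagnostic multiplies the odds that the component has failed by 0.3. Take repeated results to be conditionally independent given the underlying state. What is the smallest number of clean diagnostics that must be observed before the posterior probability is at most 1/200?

6

Prior odds: 0.715 ÷ 0.285 = 143/57.
Likelihood ratio per clean diagnostic = 0.3.
Target posterior odds = 0.005/0.995 = 1/199.
Require 0.3ⁿ ≤ 1/199 ÷ (143/57) = 57/28457.
0.3⁵ = 243/100000 is still above 57/28457 but 0.3⁶ = 729/1000000 is at or below it, so n = 6.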